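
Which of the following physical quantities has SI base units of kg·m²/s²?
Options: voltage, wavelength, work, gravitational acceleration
Checking the SI base units of each option:
  voltage (V = IR): kg·m²/(s³·A)  ✗
  wavelength (λ = v/f): m  ✗
  work (W = Fd): kg·m²/s²  ✓ matches
  gravitational acceleration (g = GM/r²): m/s²  ✗

Only work has units kg·m²/s².

Answer: work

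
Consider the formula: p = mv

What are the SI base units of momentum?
Units of each symbol in p = mv:
  m (mass): kg
  v (velocity): m/s

Multiplying the contributions: [kg] · [m/s]
Adding exponents of each base unit: kg: 1, m: 1, s: -1
SI base units of momentum: kg·m/s

Answer: kg·m/s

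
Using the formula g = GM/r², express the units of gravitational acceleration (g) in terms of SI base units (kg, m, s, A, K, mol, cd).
Units of each symbol in g = GM/r²:
  G (gravitational constant): m³/(kg·s²)
  M (mass): kg
  r (distance): m  → to the power 2 in the denominator, contributes 1/m²

Multiplying the contributions: [m³/(kg·s²)] · [kg] · [1/m²]
Adding exponents of each base unit: m: 1, s: -2
SI base units of gravitational acceleration: m/s²

Answer: m/s²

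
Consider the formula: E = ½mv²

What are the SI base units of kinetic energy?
Units of each symbol in E = ½mv²:
  m (mass): kg
  v (speed): m/s  → to the power 2, contributes m²/s²
  The factor ½ is dimensionless.

Multiplying the contributions: [kg] · [m²/s²]
Adding exponents of each base unit: kg: 1, m: 2, s: -2
SI base units of kinetic energy: kg·m²/s²

Answer: kg·m²/s²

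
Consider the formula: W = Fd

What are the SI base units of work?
Units of each symbol in W = Fd:
  F (force): kg·m/s²
  d (displacement): m

Multiplying the contributions: [kg·m/s²] · [m]
Adding exponents of each base unit: kg: 1, m: 2, s: -2
SI base units of work: kg·m²/s²

Answer: kg·m²/s²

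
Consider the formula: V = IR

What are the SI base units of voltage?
Units of each symbol in V = IR:
  I (current): A
  R (resistance, in ohms): kg·m²/(s³·A²)

Multiplying the contributions: [A] · [kg·m²/(s³·A²)]
Adding exponents of each base unit: kg: 1, m: 2, s: -3, A: -1
SI base units of voltage: kg·m²/(s³·A)

Answer: kg·m²/(s³·A)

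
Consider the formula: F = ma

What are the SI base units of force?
Units of each symbol in F = ma:
  m (mass): kg
  a (acceleration): m/s²

Multiplying the contributions: [kg] · [m/s²]
Adding exponents of each base unit: kg: 1, m: 1, s: -2
SI base units of force: kg·m/s²

Answer: kg·m/s²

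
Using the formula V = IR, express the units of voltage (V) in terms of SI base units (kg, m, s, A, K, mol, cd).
Units of each symbol in V = IR:
  I (current): A
  R (resistance, in ohms): kg·m²/(s³·A²)

Multiplying the contributions: [A] · [kg·m²/(s³·A²)]
Adding exponents of each base unit: kg: 1, m: 2, s: -3, A: -1
SI base units of voltage: kg·m²/(s³·A)

Answer: kg·m²/(s³·A)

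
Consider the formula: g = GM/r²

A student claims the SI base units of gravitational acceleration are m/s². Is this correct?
Units of each symbol in g = GM/r²:
  G (gravitational constant): m³/(kg·s²)
  M (mass): kg
  r (distance): m  → to the power 2 in the denominator, contributes 1/m²

Multiplying the contributions: [m³/(kg·s²)] · [kg] · [1/m²]
Adding exponents of each base unit: m: 1, s: -2
SI base units of gravitational acceleration: m/s²

The claimed units m/s² match the derived units, so the claim is correct.

Answer: Yes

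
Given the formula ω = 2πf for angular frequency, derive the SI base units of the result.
Units of each symbol in ω = 2πf:
  f (frequency): 1/s
  The factor 2π is dimensionless.

Multiplying the contributions: [1/s]
Adding exponents of each base unit: s: -1
SI base units of angular frequency: 1/s

Answer: 1/s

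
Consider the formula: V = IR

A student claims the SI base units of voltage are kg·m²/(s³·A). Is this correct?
Units of each symbol in V = IR:
  I (current): A
  R (resistance, in ohms): kg·m²/(s³·A²)

Multiplying the contributions: [A] · [kg·m²/(s³·A²)]
Adding exponents of each base unit: kg: 1, m: 2, s: -3, A: -1
SI base units of voltage: kg·m²/(s³·A)

The claimed units kg·m²/(s³·A) match the derived units, so the claim is correct.

Answer: Yes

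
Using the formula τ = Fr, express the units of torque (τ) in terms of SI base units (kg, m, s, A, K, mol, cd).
Units of each symbol in τ = Fr:
  F (force): kg·m/s²
  r (lever arm): m

Multiplying the contributions: [kg·m/s²] · [m]
Adding exponents of each base unit: kg: 1, m: 2, s: -2
SI base units of torque: kg·m²/s²

Answer: kg·m²/s²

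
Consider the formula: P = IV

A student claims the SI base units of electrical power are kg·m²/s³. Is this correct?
Units of each symbol in P = IV:
  I (current): A
  V (voltage, in volts): kg·m²/(s³·A)

Multiplying the contributions: [A] · [kg·m²/(s³·A)]
Adding exponents of each base unit: kg: 1, m: 2, s: -3
SI base units of electrical power: kg·m²/s³

The claimed units kg·m²/s³ match the derived units, so the claim is correct.

Answer: Yes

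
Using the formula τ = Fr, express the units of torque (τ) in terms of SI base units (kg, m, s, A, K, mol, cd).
Units of each symbol in τ = Fr:
  F (force): kg·m/s²
  r (lever arm): m

Multiplying the contributions: [kg·m/s²] · [m]
Adding exponents of each base unit: kg: 1, m: 2, s: -2
SI base units of torque: kg·m²/s²

Answer: kg·m²/s²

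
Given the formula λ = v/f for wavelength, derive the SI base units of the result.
Units of each symbol in λ = v/f:
  v (wave speed): m/s
  f (frequency): 1/s  → in the denominator, contributes s

Multiplying the contributions: [m/s] · [s]
Adding exponents of each base unit: m: 1
SI base units of wavelength: m

Answer: m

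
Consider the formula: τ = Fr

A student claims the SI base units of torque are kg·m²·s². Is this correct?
Units of each symbol in τ = Fr:
  F (force): kg·m/s²
  r (lever arm): m

Multiplying the contributions: [kg·m/s²] · [m]
Adding exponents of each base unit: kg: 1, m: 2, s: -2
SI base units of torque: kg·m²/s²

The claimed units kg·m²·s² (exponents kg: 1, m: 2, s: 2) do not match the derived units kg·m²/s² (exponents kg: 1, m: 2, s: -2), so the claim is incorrect.

Answer: No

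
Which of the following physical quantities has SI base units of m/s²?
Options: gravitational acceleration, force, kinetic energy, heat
Checking the SI base units of each option:
  gravitational acceleration (g = GM/r²): m/s²  ✓ matches
  force (F = ma): kg·m/s²  ✗
  kinetic energy (E = ½mv²): kg·m²/s²  ✗
  heat (Q = mcΔT): kg·m²/s²  ✗

Only gravitational acceleration has units m/s².

Answer: gravitational acceleration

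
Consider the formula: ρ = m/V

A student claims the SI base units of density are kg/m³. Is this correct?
Units of each symbol in ρ = m/V:
  m (mass): kg
  V (volume): m³  → in the denominator, contributes 1/m³

Multiplying the contributions: [kg] · [1/m³]
Adding exponents of each base unit: kg: 1, m: -3
SI base units of density: kg/m³

The claimed units kg/m³ match the derived units, so the claim is correct.

Answer: Yes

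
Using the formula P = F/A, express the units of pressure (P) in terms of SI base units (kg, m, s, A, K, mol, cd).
Units of each symbol in P = F/A:
  F (force): kg·m/s²
  A (area): m²  → in the denominator, contributes 1/m²

Multiplying the contributions: [kg·m/s²] · [1/m²]
Adding exponents of each base unit: kg: 1, m: -1, s: -2
SI base units of pressure: kg/(m·s²)

Answer: kg/(m·s²)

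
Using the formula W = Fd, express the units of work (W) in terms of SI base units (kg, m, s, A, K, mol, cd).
Units of each symbol in W = Fd:
  F (force): kg·m/s²
  d (displacement): m

Multiplying the contributions: [kg·m/s²] · [m]
Adding exponents of each base unit: kg: 1, m: 2, s: -2
SI base units of work: kg·m²/s²

Answer: kg·m²/s²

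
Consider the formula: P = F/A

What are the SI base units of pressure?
Units of each symbol in P = F/A:
  F (force): kg·m/s²
  A (area): m²  → in the denominator, contributes 1/m²

Multiplying the contributions: [kg·m/s²] · [1/m²]
Adding exponents of each base unit: kg: 1, m: -1, s: -2
SI base units of pressure: kg/(m·s²)

Answer: kg/(m·s²)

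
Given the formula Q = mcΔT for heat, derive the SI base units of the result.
Units of each symbol in Q = mcΔT:
  m (mass): kg
  c (specific heat capacity, in J/(kg·K)): m²/(s²·K)
  ΔT (temperature change): K

Multiplying the contributions: [kg] · [m²/(s²·K)] · [K]
Adding exponents of each base unit: kg: 1, m: 2, s: -2
SI base units of heat: kg·m²/s²

Answer: kg·m²/s²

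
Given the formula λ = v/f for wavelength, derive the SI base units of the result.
Units of each symbol in λ = v/f:
  v (wave speed): m/s
  f (frequency): 1/s  → in the denominator, contributes s

Multiplying the contributions: [m/s] · [s]
Adding exponents of each base unit: m: 1
SI base units of wavelength: m

Answer: m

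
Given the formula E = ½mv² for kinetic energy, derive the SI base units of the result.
Units of each symbol in E = ½mv²:
  m (mass): kg
  v (speed): m/s  → to the power 2, contributes m²/s²
  The factor ½ is dimensionless.

Multiplying the contributions: [kg] · [m²/s²]
Adding exponents of each base unit: kg: 1, m: 2, s: -2
SI base units of kinetic energy: kg·m²/s²

Answer: kg·m²/s²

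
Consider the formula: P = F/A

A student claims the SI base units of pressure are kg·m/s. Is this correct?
Units of each symbol in P = F/A:
  F (force): kg·m/s²
  A (area): m²  → in the denominator, contributes 1/m²

Multiplying the contributions: [kg·m/s²] · [1/m²]
Adding exponents of each base unit: kg: 1, m: -1, s: -2
SI base units of pressure: kg/(m·s²)

The claimed units kg·m/s (exponents kg: 1, m: 1, s: -1) do not match the derived units kg/(m·s²) (exponents kg: 1, m: -1, s: -2), so the claim is incorrect.

Answer: No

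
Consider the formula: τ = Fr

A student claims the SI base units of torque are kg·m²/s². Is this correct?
Units of each symbol in τ = Fr:
  F (force): kg·m/s²
  r (lever arm): m

Multiplying the contributions: [kg·m/s²] · [m]
Adding exponents of each base unit: kg: 1, m: 2, s: -2
SI base units of torque: kg·m²/s²

The claimed units kg·m²/s² match the derived units, so the claim is correct.

Answer: Yes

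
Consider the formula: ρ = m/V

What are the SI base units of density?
Units of each symbol in ρ = m/V:
  m (mass): kg
  V (volume): m³  → in the denominator, contributes 1/m³

Multiplying the contributions: [kg] · [1/m³]
Adding exponents of each base unit: kg: 1, m: -3
SI base units of density: kg/m³

Answer: kg/m³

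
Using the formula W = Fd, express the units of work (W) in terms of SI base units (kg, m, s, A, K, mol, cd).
Units of each symbol in W = Fd:
  F (force): kg·m/s²
  d (displacement): m

Multiplying the contributions: [kg·m/s²] · [m]
Adding exponents of each base unit: kg: 1, m: 2, s: -2
SI base units of work: kg·m²/s²

Answer: kg·m²/s²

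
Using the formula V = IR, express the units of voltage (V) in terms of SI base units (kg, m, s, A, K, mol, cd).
Units of each symbol in V = IR:
  I (current): A
  R (resistance, in ohms): kg·m²/(s³·A²)

Multiplying the contributions: [A] · [kg·m²/(s³·A²)]
Adding exponents of each base unit: kg: 1, m: 2, s: -3, A: -1
SI base units of voltage: kg·m²/(s³·A)

Answer: kg·m²/(s³·A)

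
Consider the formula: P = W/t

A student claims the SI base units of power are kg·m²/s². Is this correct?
Units of each symbol in P = W/t:
  W (work): kg·m²/s²
  t (time): s  → in the denominator, contributes 1/s

Multiplying the contributions: [kg·m²/s²] · [1/s]
Adding exponents of each base unit: kg: 1, m: 2, s: -3
SI base units of power: kg·m²/s³

The claimed units kg·m²/s² (exponents kg: 1, m: 2, s: -2) do not match the derived units kg·m²/s³ (exponents kg: 1, m: 2, s: -3), so the claim is incorrect.

Answer: No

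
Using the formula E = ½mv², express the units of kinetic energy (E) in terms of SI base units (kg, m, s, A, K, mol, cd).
Units of each symbol in E = ½mv²:
  m (mass): kg
  v (speed): m/s  → to the power 2, contributes m²/s²
  The factor ½ is dimensionless.

Multiplying the contributions: [kg] · [m²/s²]
Adding exponents of each base unit: kg: 1, m: 2, s: -2
SI base units of kinetic energy: kg·m²/s²

Answer: kg·m²/s²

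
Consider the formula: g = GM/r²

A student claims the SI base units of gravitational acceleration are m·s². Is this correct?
Units of each symbol in g = GM/r²:
  G (gravitational constant): m³/(kg·s²)
  M (mass): kg
  r (distance): m  → to the power 2 in the denominator, contributes 1/m²

Multiplying the contributions: [m³/(kg·s²)] · [kg] · [1/m²]
Adding exponents of each base unit: m: 1, s: -2
SI base units of gravitational acceleration: m/s²

The claimed units m·s² (exponents m: 1, s: 2) do not match the derived units m/s² (exponents m: 1, s: -2), so the claim is incorrect.

Answer: No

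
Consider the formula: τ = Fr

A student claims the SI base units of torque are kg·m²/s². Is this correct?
Units of each symbol in τ = Fr:
  F (force): kg·m/s²
  r (lever arm): m

Multiplying the contributions: [kg·m/s²] · [m]
Adding exponents of each base unit: kg: 1, m: 2, s: -2
SI base units of torque: kg·m²/s²

The claimed units kg·m²/s² match the derived units, so the claim is correct.

Answer: Yes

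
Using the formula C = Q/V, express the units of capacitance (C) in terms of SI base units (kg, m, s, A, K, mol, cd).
Units of each symbol in C = Q/V:
  Q (charge, in coulombs): s·A
  V (voltage, in volts): kg·m²/(s³·A)  → in the denominator, contributes s³·A/(kg·m²)

Multiplying the contributions: [s·A] · [s³·A/(kg·m²)]
Adding exponents of each base unit: kg: -1, m: -2, s: 4, A: 2
SI base units of capacitance: s⁴·A²/(kg·m²)

Answer: s⁴·A²/(kg·m²)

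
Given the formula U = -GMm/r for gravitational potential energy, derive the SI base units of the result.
Units of each symbol in U = -GMm/r:
  G (gravitational constant): m³/(kg·s²)
  M (mass): kg
  m (mass): kg
  r (distance): m  → in the denominator, contributes 1/m
  The minus sign does not affect the units.

Multiplying the contributions: [m³/(kg·s²)] · [kg] · [kg] · [1/m]
Adding exponents of each base unit: kg: 1, m: 2, s: -2
SI base units of gravitational potential energy: kg·m²/s²

Answer: kg·m²/s²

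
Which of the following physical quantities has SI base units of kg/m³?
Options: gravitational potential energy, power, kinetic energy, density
Checking the SI base units of each option:
  gravitational potential energy (U = -GMm/r): kg·m²/s²  ✗
  power (P = W/t): kg·m²/s³  ✗
  kinetic energy (E = ½mv²): kg·m²/s²  ✗
  density (ρ = m/V): kg/m³  ✓ matches

Only density has units kg/m³.

Answer: density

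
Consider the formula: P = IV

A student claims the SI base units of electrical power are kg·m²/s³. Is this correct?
Units of each symbol in P = IV:
  I (current): A
  V (voltage, in volts): kg·m²/(s³·A)

Multiplying the contributions: [A] · [kg·m²/(s³·A)]
Adding exponents of each base unit: kg: 1, m: 2, s: -3
SI base units of electrical power: kg·m²/s³

The claimed units kg·m²/s³ match the derived units, so the claim is correct.

Answer: Yes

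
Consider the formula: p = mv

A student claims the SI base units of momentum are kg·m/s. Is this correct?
Units of each symbol in p = mv:
  m (mass): kg
  v (velocity): m/s

Multiplying the contributions: [kg] · [m/s]
Adding exponents of each base unit: kg: 1, m: 1, s: -1
SI base units of momentum: kg·m/s

The claimed units kg·m/s match the derived units, so the claim is correct.

Answer: Yes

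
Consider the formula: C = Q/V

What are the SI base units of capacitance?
Units of each symbol in C = Q/V:
  Q (charge, in coulombs): s·A
  V (voltage, in volts): kg·m²/(s³·A)  → in the denominator, contributes s³·A/(kg·m²)

Multiplying the contributions: [s·A] · [s³·A/(kg·m²)]
Adding exponents of each base unit: kg: -1, m: -2, s: 4, A: 2
SI base units of capacitance: s⁴·A²/(kg·m²)

Answer: s⁴·A²/(kg·m²)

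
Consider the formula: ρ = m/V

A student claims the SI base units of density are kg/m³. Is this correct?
Units of each symbol in ρ = m/V:
  m (mass): kg
  V (volume): m³  → in the denominator, contributes 1/m³

Multiplying the contributions: [kg] · [1/m³]
Adding exponents of each base unit: kg: 1, m: -3
SI base units of density: kg/m³

The claimed units kg/m³ match the derived units, so the claim is correct.

Answer: Yes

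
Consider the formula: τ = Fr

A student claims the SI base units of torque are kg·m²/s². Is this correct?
Units of each symbol in τ = Fr:
  F (force): kg·m/s²
  r (lever arm): m

Multiplying the contributions: [kg·m/s²] · [m]
Adding exponents of each base unit: kg: 1, m: 2, s: -2
SI base units of torque: kg·m²/s²

The claimed units kg·m²/s² match the derived units, so the claim is correct.

Answer: Yes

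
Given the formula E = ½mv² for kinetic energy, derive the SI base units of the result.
Units of each symbol in E = ½mv²:
  m (mass): kg
  v (speed): m/s  → to the power 2, contributes m²/s²
  The factor ½ is dimensionless.

Multiplying the contributions: [kg] · [m²/s²]
Adding exponents of each base unit: kg: 1, m: 2, s: -2
SI base units of kinetic energy: kg·m²/s²

Answer: kg·m²/s²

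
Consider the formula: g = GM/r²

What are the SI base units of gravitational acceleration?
Units of each symbol in g = GM/r²:
  G (gravitational constant): m³/(kg·s²)
  M (mass): kg
  r (distance): m  → to the power 2 in the denominator, contributes 1/m²

Multiplying the contributions: [m³/(kg·s²)] · [kg] · [1/m²]
Adding exponents of each base unit: m: 1, s: -2
SI base units of gravitational acceleration: m/s²

Answer: m/s²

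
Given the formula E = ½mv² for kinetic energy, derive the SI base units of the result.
Units of each symbol in E = ½mv²:
  m (mass): kg
  v (speed): m/s  → to the power 2, contributes m²/s²
  The factor ½ is dimensionless.

Multiplying the contributions: [kg] · [m²/s²]
Adding exponents of each base unit: kg: 1, m: 2, s: -2
SI base units of kinetic energy: kg·m²/s²

Answer: kg·m²/s²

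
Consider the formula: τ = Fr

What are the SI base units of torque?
Units of each symbol in τ = Fr:
  F (force): kg·m/s²
  r (lever arm): m

Multiplying the contributions: [kg·m/s²] · [m]
Adding exponents of each base unit: kg: 1, m: 2, s: -2
SI base units of torque: kg·m²/s²

Answer: kg·m²/s²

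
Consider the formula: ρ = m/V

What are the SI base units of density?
Units of each symbol in ρ = m/V:
  m (mass): kg
  V (volume): m³  → in the denominator, contributes 1/m³

Multiplying the contributions: [kg] · [1/m³]
Adding exponents of each base unit: kg: 1, m: -3
SI base units of density: kg/m³

Answer: kg/m³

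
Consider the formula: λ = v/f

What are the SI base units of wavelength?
Units of each symbol in λ = v/f:
  v (wave speed): m/s
  f (frequency): 1/s  → in the denominator, contributes s

Multiplying the contributions: [m/s] · [s]
Adding exponents of each base unit: m: 1
SI base units of wavelength: m

Answer: m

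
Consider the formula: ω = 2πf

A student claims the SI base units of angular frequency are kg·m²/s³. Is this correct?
Units of each symbol in ω = 2πf:
  f (frequency): 1/s
  The factor 2π is dimensionless.

Multiplying the contributions: [1/s]
Adding exponents of each base unit: s: -1
SI base units of angular frequency: 1/s

The claimed units kg·m²/s³ (exponents kg: 1, m: 2, s: -3) do not match the derived units 1/s (exponents s: -1), so the claim is incorrect.

Answer: No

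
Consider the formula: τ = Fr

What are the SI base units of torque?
Units of each symbol in τ = Fr:
  F (force): kg·m/s²
  r (lever arm): m

Multiplying the contributions: [kg·m/s²] · [m]
Adding exponents of each base unit: kg: 1, m: 2, s: -2
SI base units of torque: kg·m²/s²

Answer: kg·m²/s²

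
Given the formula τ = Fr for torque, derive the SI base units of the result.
Units of each symbol in τ = Fr:
  F (force): kg·m/s²
  r (lever arm): m

Multiplying the contributions: [kg·m/s²] · [m]
Adding exponents of each base unit: kg: 1, m: 2, s: -2
SI base units of torque: kg·m²/s²

Answer: kg·m²/s²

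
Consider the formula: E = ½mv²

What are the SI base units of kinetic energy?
Units of each symbol in E = ½mv²:
  m (mass): kg
  v (speed): m/s  → to the power 2, contributes m²/s²
  The factor ½ is dimensionless.

Multiplying the contributions: [kg] · [m²/s²]
Adding exponents of each base unit: kg: 1, m: 2, s: -2
SI base units of kinetic energy: kg·m²/s²

Answer: kg·m²/s²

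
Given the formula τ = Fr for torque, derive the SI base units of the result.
Units of each symbol in τ = Fr:
  F (force): kg·m/s²
  r (lever arm): m

Multiplying the contributions: [kg·m/s²] · [m]
Adding exponents of each base unit: kg: 1, m: 2, s: -2
SI base units of torque: kg·m²/s²

Answer: kg·m²/s²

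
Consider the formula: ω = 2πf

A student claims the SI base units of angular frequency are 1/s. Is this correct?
Units of each symbol in ω = 2πf:
  f (frequency): 1/s
  The factor 2π is dimensionless.

Multiplying the contributions: [1/s]
Adding exponents of each base unit: s: -1
SI base units of angular frequency: 1/s

The claimed units 1/s match the derived units, so the claim is correct.

Answer: Yes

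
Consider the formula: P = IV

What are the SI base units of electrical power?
Units of each symbol in P = IV:
  I (current): A
  V (voltage, in volts): kg·m²/(s³·A)

Multiplying the contributions: [A] · [kg·m²/(s³·A)]
Adding exponents of each base unit: kg: 1, m: 2, s: -3
SI base units of electrical power: kg·m²/s³

Answer: kg·m²/s³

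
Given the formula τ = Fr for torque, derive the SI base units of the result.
Units of each symbol in τ = Fr:
  F (force): kg·m/s²
  r (lever arm): m

Multiplying the contributions: [kg·m/s²] · [m]
Adding exponents of each base unit: kg: 1, m: 2, s: -2
SI base units of torque: kg·m²/s²

Answer: kg·m²/s²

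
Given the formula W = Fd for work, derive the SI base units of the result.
Units of each symbol in W = Fd:
  F (force): kg·m/s²
  d (displacement): m

Multiplying the contributions: [kg·m/s²] · [m]
Adding exponents of each base unit: kg: 1, m: 2, s: -2
SI base units of work: kg·m²/s²

Answer: kg·m²/s²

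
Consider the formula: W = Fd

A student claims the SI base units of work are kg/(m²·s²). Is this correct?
Units of each symbol in W = Fd:
  F (force): kg·m/s²
  d (displacement): m

Multiplying the contributions: [kg·m/s²] · [m]
Adding exponents of each base unit: kg: 1, m: 2, s: -2
SI base units of work: kg·m²/s²

The claimed units kg/(m²·s²) (exponents kg: 1, m: -2, s: -2) do not match the derived units kg·m²/s² (exponents kg: 1, m: 2, s: -2), so the claim is incorrect.

Answer: No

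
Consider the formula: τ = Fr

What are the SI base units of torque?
Units of each symbol in τ = Fr:
  F (force): kg·m/s²
  r (lever arm): m

Multiplying the contributions: [kg·m/s²] · [m]
Adding exponents of each base unit: kg: 1, m: 2, s: -2
SI base units of torque: kg·m²/s²

Answer: kg·m²/s²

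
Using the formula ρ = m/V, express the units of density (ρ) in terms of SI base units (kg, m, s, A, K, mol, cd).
Units of each symbol in ρ = m/V:
  m (mass): kg
  V (volume): m³  → in the denominator, contributes 1/m³

Multiplying the contributions: [kg] · [1/m³]
Adding exponents of each base unit: kg: 1, m: -3
SI base units of density: kg/m³

Answer: kg/m³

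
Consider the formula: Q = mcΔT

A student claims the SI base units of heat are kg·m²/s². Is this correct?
Units of each symbol in Q = mcΔT:
  m (mass): kg
  c (specific heat capacity, in J/(kg·K)): m²/(s²·K)
  ΔT (temperature change): K

Multiplying the contributions: [kg] · [m²/(s²·K)] · [K]
Adding exponents of each base unit: kg: 1, m: 2, s: -2
SI base units of heat: kg·m²/s²

The claimed units kg·m²/s² match the derived units, so the claim is correct.

Answer: Yes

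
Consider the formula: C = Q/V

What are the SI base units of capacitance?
Units of each symbol in C = Q/V:
  Q (charge, in coulombs): s·A
  V (voltage, in volts): kg·m²/(s³·A)  → in the denominator, contributes s³·A/(kg·m²)

Multiplying the contributions: [s·A] · [s³·A/(kg·m²)]
Adding exponents of each base unit: kg: -1, m: -2, s: 4, A: 2
SI base units of capacitance: s⁴·A²/(kg·m²)

Answer: s⁴·A²/(kg·m²)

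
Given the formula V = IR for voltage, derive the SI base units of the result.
Units of each symbol in V = IR:
  I (current): A
  R (resistance, in ohms): kg·m²/(s³·A²)

Multiplying the contributions: [A] · [kg·m²/(s³·A²)]
Adding exponents of each base unit: kg: 1, m: 2, s: -3, A: -1
SI base units of voltage: kg·m²/(s³·A)

Answer: kg·m²/(s³·A)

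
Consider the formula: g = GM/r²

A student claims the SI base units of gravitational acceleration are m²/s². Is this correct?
Units of each symbol in g = GM/r²:
  G (gravitational constant): m³/(kg·s²)
  M (mass): kg
  r (distance): m  → to the power 2 in the denominator, contributes 1/m²

Multiplying the contributions: [m³/(kg·s²)] · [kg] · [1/m²]
Adding exponents of each base unit: m: 1, s: -2
SI base units of gravitational acceleration: m/s²

The claimed units m²/s² (exponents m: 2, s: -2) do not match the derived units m/s² (exponents m: 1, s: -2), so the claim is incorrect.

Answer: No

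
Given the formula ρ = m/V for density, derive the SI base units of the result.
Units of each symbol in ρ = m/V:
  m (mass): kg
  V (volume): m³  → in the denominator, contributes 1/m³

Multiplying the contributions: [kg] · [1/m³]
Adding exponents of each base unit: kg: 1, m: -3
SI base units of density: kg/m³

Answer: kg/m³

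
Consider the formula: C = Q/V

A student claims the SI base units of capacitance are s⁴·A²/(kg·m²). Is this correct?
Units of each symbol in C = Q/V:
  Q (charge, in coulombs): s·A
  V (voltage, in volts): kg·m²/(s³·A)  → in the denominator, contributes s³·A/(kg·m²)

Multiplying the contributions: [s·A] · [s³·A/(kg·m²)]
Adding exponents of each base unit: kg: -1, m: -2, s: 4, A: 2
SI base units of capacitance: s⁴·A²/(kg·m²)

The claimed units s⁴·A²/(kg·m²) match the derived units, so the claim is correct.

Answer: Yes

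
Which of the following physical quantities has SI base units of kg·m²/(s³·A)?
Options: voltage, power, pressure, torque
Checking the SI base units of each option:
  voltage (V = IR): kg·m²/(s³·A)  ✓ matches
  power (P = W/t): kg·m²/s³  ✗
  pressure (P = F/A): kg/(m·s²)  ✗
  torque (τ = Fr): kg·m²/s²  ✗

Only voltage has units kg·m²/(s³·A).

Answer: voltage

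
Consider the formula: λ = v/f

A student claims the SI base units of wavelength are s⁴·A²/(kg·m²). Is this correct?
Units of each symbol in λ = v/f:
  v (wave speed): m/s
  f (frequency): 1/s  → in the denominator, contributes s

Multiplying the contributions: [m/s] · [s]
Adding exponents of each base unit: m: 1
SI base units of wavelength: m

The claimed units s⁴·A²/(kg·m²) (exponents kg: -1, m: -2, s: 4, A: 2) do not match the derived units m (exponents m: 1), so the claim is incorrect.

Answer: No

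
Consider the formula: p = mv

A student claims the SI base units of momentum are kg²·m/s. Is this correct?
Units of each symbol in p = mv:
  m (mass): kg
  v (velocity): m/s

Multiplying the contributions: [kg] · [m/s]
Adding exponents of each base unit: kg: 1, m: 1, s: -1
SI base units of momentum: kg·m/s

The claimed units kg²·m/s (exponents kg: 2, m: 1, s: -1) do not match the derived units kg·m/s (exponents kg: 1, m: 1, s: -1), so the claim is incorrect.

Answer: No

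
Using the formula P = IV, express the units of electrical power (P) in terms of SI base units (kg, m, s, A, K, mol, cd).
Units of each symbol in P = IV:
  I (current): A
  V (voltage, in volts): kg·m²/(s³·A)

Multiplying the contributions: [A] · [kg·m²/(s³·A)]
Adding exponents of each base unit: kg: 1, m: 2, s: -3
SI base units of electrical power: kg·m²/s³

Answer: kg·m²/s³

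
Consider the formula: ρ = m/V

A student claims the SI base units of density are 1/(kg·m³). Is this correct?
Units of each symbol in ρ = m/V:
  m (mass): kg
  V (volume): m³  → in the denominator, contributes 1/m³

Multiplying the contributions: [kg] · [1/m³]
Adding exponents of each base unit: kg: 1, m: -3
SI base units of density: kg/m³

The claimed units 1/(kg·m³) (exponents kg: -1, m: -3) do not match the derived units kg/m³ (exponents kg: 1, m: -3), so the claim is incorrect.

Answer: No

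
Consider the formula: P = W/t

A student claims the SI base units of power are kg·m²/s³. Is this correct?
Units of each symbol in P = W/t:
  W (work): kg·m²/s²
  t (time): s  → in the denominator, contributes 1/s

Multiplying the contributions: [kg·m²/s²] · [1/s]
Adding exponents of each base unit: kg: 1, m: 2, s: -3
SI base units of power: kg·m²/s³

The claimed units kg·m²/s³ match the derived units, so the claim is correct.

Answer: Yes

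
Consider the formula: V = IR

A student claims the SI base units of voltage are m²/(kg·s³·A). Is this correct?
Units of each symbol in V = IR:
  I (current): A
  R (resistance, in ohms): kg·m²/(s³·A²)

Multiplying the contributions: [A] · [kg·m²/(s³·A²)]
Adding exponents of each base unit: kg: 1, m: 2, s: -3, A: -1
SI base units of voltage: kg·m²/(s³·A)

The claimed units m²/(kg·s³·A) (exponents kg: -1, m: 2, s: -3, A: -1) do not match the derived units kg·m²/(s³·A) (exponents kg: 1, m: 2, s: -3, A: -1), so the claim is incorrect.

Answer: No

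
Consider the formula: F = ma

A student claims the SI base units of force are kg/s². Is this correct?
Units of each symbol in F = ma:
  m (mass): kg
  a (acceleration): m/s²

Multiplying the contributions: [kg] · [m/s²]
Adding exponents of each base unit: kg: 1, m: 1, s: -2
SI base units of force: kg·m/s²

The claimed units kg/s² (exponents kg: 1, s: -2) do not match the derived units kg·m/s² (exponents kg: 1, m: 1, s: -2), so the claim is incorrect.

Answer: No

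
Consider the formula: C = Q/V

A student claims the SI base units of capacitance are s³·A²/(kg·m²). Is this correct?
Units of each symbol in C = Q/V:
  Q (charge, in coulombs): s·A
  V (voltage, in volts): kg·m²/(s³·A)  → in the denominator, contributes s³·A/(kg·m²)

Multiplying the contributions: [s·A] · [s³·A/(kg·m²)]
Adding exponents of each base unit: kg: -1, m: -2, s: 4, A: 2
SI base units of capacitance: s⁴·A²/(kg·m²)

The claimed units s³·A²/(kg·m²) (exponents kg: -1, m: -2, s: 3, A: 2) do not match the derived units s⁴·A²/(kg·m²) (exponents kg: -1, m: -2, s: 4, A: 2), so the claim is incorrect.

Answer: No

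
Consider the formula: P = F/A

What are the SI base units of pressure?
Units of each symbol in P = F/A:
  F (force): kg·m/s²
  A (area): m²  → in the denominator, contributes 1/m²

Multiplying the contributions: [kg·m/s²] · [1/m²]
Adding exponents of each base unit: kg: 1, m: -1, s: -2
SI base units of pressure: kg/(m·s²)

Answer: kg/(m·s²)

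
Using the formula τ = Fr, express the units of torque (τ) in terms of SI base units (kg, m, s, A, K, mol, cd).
Units of each symbol in τ = Fr:
  F (force): kg·m/s²
  r (lever arm): m

Multiplying the contributions: [kg·m/s²] · [m]
Adding exponents of each base unit: kg: 1, m: 2, s: -2
SI base units of torque: kg·m²/s²

Answer: kg·m²/s²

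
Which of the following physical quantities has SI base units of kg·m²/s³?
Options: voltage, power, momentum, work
Checking the SI base units of each option:
  voltage (V = IR): kg·m²/(s³·A)  ✗
  power (P = W/t): kg·m²/s³  ✓ matches
  momentum (p = mv): kg·m/s  ✗
  work (W = Fd): kg·m²/s²  ✗

Only power has units kg·m²/s³.

Answer: power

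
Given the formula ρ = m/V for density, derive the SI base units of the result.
Units of each symbol in ρ = m/V:
  m (mass): kg
  V (volume): m³  → in the denominator, contributes 1/m³

Multiplying the contributions: [kg] · [1/m³]
Adding exponents of each base unit: kg: 1, m: -3
SI base units of density: kg/m³

Answer: kg/m³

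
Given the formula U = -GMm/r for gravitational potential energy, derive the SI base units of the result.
Units of each symbol in U = -GMm/r:
  G (gravitational constant): m³/(kg·s²)
  M (mass): kg
  m (mass): kg
  r (distance): m  → in the denominator, contributes 1/m
  The minus sign does not affect the units.

Multiplying the contributions: [m³/(kg·s²)] · [kg] · [kg] · [1/m]
Adding exponents of each base unit: kg: 1, m: 2, s: -2
SI base units of gravitational potential energy: kg·m²/s²

Answer: kg·m²/s²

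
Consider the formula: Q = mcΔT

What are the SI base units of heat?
Units of each symbol in Q = mcΔT:
  m (mass): kg
  c (specific heat capacity, in J/(kg·K)): m²/(s²·K)
  ΔT (temperature change): K

Multiplying the contributions: [kg] · [m²/(s²·K)] · [K]
Adding exponents of each base unit: kg: 1, m: 2, s: -2
SI base units of heat: kg·m²/s²

Answer: kg·m²/s²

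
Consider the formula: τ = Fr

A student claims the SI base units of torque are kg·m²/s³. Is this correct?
Units of each symbol in τ = Fr:
  F (force): kg·m/s²
  r (lever arm): m

Multiplying the contributions: [kg·m/s²] · [m]
Adding exponents of each base unit: kg: 1, m: 2, s: -2
SI base units of torque: kg·m²/s²

The claimed units kg·m²/s³ (exponents kg: 1, m: 2, s: -3) do not match the derived units kg·m²/s² (exponents kg: 1, m: 2, s: -2), so the claim is incorrect.

Answer: No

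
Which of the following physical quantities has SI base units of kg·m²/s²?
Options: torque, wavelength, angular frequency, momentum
Checking the SI base units of each option:
  torque (τ = Fr): kg·m²/s²  ✓ matches
  wavelength (λ = v/f): m  ✗
  angular frequency (ω = 2πf): 1/s  ✗
  momentum (p = mv): kg·m/s  ✗

Only torque has units kg·m²/s².

Answer: torque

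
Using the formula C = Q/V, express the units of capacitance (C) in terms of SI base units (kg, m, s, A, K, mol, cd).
Units of each symbol in C = Q/V:
  Q (charge, in coulombs): s·A
  V (voltage, in volts): kg·m²/(s³·A)  → in the denominator, contributes s³·A/(kg·m²)

Multiplying the contributions: [s·A] · [s³·A/(kg·m²)]
Adding exponents of each base unit: kg: -1, m: -2, s: 4, A: 2
SI base units of capacitance: s⁴·A²/(kg·m²)

Answer: s⁴·A²/(kg·m²)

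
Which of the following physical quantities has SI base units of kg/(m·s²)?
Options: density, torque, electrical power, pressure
Checking the SI base units of each option:
  density (ρ = m/V): kg/m³  ✗
  torque (τ = Fr): kg·m²/s²  ✗
  electrical power (P = IV): kg·m²/s³  ✗
  pressure (P = F/A): kg/(m·s²)  ✓ matches

Only pressure has units kg/(m·s²).

Answer: pressure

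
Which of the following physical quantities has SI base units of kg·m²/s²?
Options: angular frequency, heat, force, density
Checking the SI base units of each option:
  angular frequency (ω = 2πf): 1/s  ✗
  heat (Q = mcΔT): kg·m²/s²  ✓ matches
  force (F = ma): kg·m/s²  ✗
  density (ρ = m/V): kg/m³  ✗

Only heat has units kg·m²/s².

Answer: heat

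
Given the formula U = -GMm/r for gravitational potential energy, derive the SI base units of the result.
Units of each symbol in U = -GMm/r:
  G (gravitational constant): m³/(kg·s²)
  M (mass): kg
  m (mass): kg
  r (distance): m  → in the denominator, contributes 1/m
  The minus sign does not affect the units.

Multiplying the contributions: [m³/(kg·s²)] · [kg] · [kg] · [1/m]
Adding exponents of each base unit: kg: 1, m: 2, s: -2
SI base units of gravitational potential energy: kg·m²/s²

Answer: kg·m²/s²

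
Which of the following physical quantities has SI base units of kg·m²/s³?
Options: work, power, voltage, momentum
Checking the SI base units of each option:
  work (W = Fd): kg·m²/s²  ✗
  power (P = W/t): kg·m²/s³  ✓ matches
  voltage (V = IR): kg·m²/(s³·A)  ✗
  momentum (p = mv): kg·m/s  ✗

Only power has units kg·m²/s³.

Answer: power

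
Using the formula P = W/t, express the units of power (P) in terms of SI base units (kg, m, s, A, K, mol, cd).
Units of each symbol in P = W/t:
  W (work): kg·m²/s²
  t (time): s  → in the denominator, contributes 1/s

Multiplying the contributions: [kg·m²/s²] · [1/s]
Adding exponents of each base unit: kg: 1, m: 2, s: -3
SI base units of power: kg·m²/s³

Answer: kg·m²/s³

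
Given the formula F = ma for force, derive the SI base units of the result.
Units of each symbol in F = ma:
  m (mass): kg
  a (acceleration): m/s²

Multiplying the contributions: [kg] · [m/s²]
Adding exponents of each base unit: kg: 1, m: 1, s: -2
SI base units of force: kg·m/s²

Answer: kg·m/s²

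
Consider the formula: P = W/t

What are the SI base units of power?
Units of each symbol in P = W/t:
  W (work): kg·m²/s²
  t (time): s  → in the denominator, contributes 1/s

Multiplying the contributions: [kg·m²/s²] · [1/s]
Adding exponents of each base unit: kg: 1, m: 2, s: -3
SI base units of power: kg·m²/s³

Answer: kg·m²/s³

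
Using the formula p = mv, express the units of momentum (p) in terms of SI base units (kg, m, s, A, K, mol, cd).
Units of each symbol in p = mv:
  m (mass): kg
  v (velocity): m/s

Multiplying the contributions: [kg] · [m/s]
Adding exponents of each base unit: kg: 1, m: 1, s: -1
SI base units of momentum: kg·m/s

Answer: kg·m/s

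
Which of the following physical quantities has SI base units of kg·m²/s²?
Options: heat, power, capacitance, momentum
Checking the SI base units of each option:
  heat (Q = mcΔT): kg·m²/s²  ✓ matches
  power (P = W/t): kg·m²/s³  ✗
  capacitance (C = Q/V): s⁴·A²/(kg·m²)  ✗
  momentum (p = mv): kg·m/s  ✗

Only heat has units kg·m²/s².

Answer: heat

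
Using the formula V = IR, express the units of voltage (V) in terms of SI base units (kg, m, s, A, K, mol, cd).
Units of each symbol in V = IR:
  I (current): A
  R (resistance, in ohms): kg·m²/(s³·A²)

Multiplying the contributions: [A] · [kg·m²/(s³·A²)]
Adding exponents of each base unit: kg: 1, m: 2, s: -3, A: -1
SI base units of voltage: kg·m²/(s³·A)

Answer: kg·m²/(s³·A)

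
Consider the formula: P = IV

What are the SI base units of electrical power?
Units of each symbol in P = IV:
  I (current): A
  V (voltage, in volts): kg·m²/(s³·A)

Multiplying the contributions: [A] · [kg·m²/(s³·A)]
Adding exponents of each base unit: kg: 1, m: 2, s: -3
SI base units of electrical power: kg·m²/s³

Answer: kg·m²/s³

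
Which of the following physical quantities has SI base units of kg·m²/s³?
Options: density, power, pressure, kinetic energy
Checking the SI base units of each option:
  density (ρ = m/V): kg/m³  ✗
  power (P = W/t): kg·m²/s³  ✓ matches
  pressure (P = F/A): kg/(m·s²)  ✗
  kinetic energy (E = ½mv²): kg·m²/s²  ✗

Only power has units kg·m²/s³.

Answer: power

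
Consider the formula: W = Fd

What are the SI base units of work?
Units of each symbol in W = Fd:
  F (force): kg·m/s²
  d (displacement): m

Multiplying the contributions: [kg·m/s²] · [m]
Adding exponents of each base unit: kg: 1, m: 2, s: -2
SI base units of work: kg·m²/s²

Answer: kg·m²/s²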